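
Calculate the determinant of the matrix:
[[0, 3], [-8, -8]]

For a 2×2 matrix [[a, b], [c, d]], det = ad - bc
det = (0)(-8) - (3)(-8) = 0 - -24 = 24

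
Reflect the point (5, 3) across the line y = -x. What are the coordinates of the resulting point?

Reflection across line y = -x: (5, 3) → (-3, -5)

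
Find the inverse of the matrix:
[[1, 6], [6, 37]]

For [[a,b],[c,d]], inverse = (1/det)·[[d,-b],[-c,a]]
det = (1)(37) - (6)(6) = 37 - 36 = 1
Inverse = [[37, -6], [-6, 1]]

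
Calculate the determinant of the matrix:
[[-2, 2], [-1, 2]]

For a 2×2 matrix [[a, b], [c, d]], det = ad - bc
det = (-2)(2) - (2)(-1) = -4 - -2 = -2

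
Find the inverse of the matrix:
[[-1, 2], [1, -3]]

For [[a,b],[c,d]], inverse = (1/det)·[[d,-b],[-c,a]]
det = (-1)(-3) - (2)(1) = 3 - 2 = 1
Inverse = [[-3, -2], [-1, -1]]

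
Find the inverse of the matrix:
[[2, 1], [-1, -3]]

For [[a,b],[c,d]], inverse = (1/det)·[[d,-b],[-c,a]]
det = (2)(-3) - (1)(-1) = -6 - -1 = -5
Inverse = (1/-5)·[[-3, -1], [1, 2]]
= [[3/5, 1/5], [-1/5, -2/5]]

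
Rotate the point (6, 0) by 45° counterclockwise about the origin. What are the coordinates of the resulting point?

Rotation matrix for 45°: [[cos 45°, -sin 45°], [sin 45°, cos 45°]] ≈ [[0.707107, -0.707107], [0.707107, 0.707107]]
[[0.707107, -0.707107], [0.707107, 0.707107]] × [6, 0]ᵀ ≈ [4.2426, 4.2426]ᵀ
Result: (4.2426, 4.2426)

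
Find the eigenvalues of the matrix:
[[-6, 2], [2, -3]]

Characteristic equation: det(A - λI) = 0
λ² - (trace)λ + (det) = 0
trace = -6 + -3 = -9, det = (-6)(-3) - (2)(2) = 14
λ² - (-9)λ + (14) = 0
λ = (-9 ± √((-9)² - 4·(14))) / 2 = (-9 ± √25) / 2
Solving: λ = -7, -2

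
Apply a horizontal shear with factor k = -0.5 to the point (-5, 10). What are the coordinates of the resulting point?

Shear matrix for horizontal shear with factor k = -0.5:
[[1, -0.50], [0, 1]]
Result: (-5, 10) → (-10, 10)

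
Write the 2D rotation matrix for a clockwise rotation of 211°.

Rotation matrix formula: [[cos θ, -sin θ], [sin θ, cos θ]]
A clockwise rotation by 211° is equivalent to a counterclockwise rotation by -211°.
For θ = -211°:
cos(-211°) = -0.8572
sin(-211°) = 0.5150
Result: [[-0.8572, -0.5150], [0.5150, -0.8572]]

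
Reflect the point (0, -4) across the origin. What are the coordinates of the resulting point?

Reflection across origin: (0, -4) → (0, 4)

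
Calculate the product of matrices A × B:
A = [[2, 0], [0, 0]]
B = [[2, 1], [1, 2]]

Matrix multiplication:
C[0][0] = 2×2 + 0×1 = 4
C[0][1] = 2×1 + 0×2 = 2
C[1][0] = 0×2 + 0×1 = 0
C[1][1] = 0×1 + 0×2 = 0
Result: [[4, 2], [0, 0]]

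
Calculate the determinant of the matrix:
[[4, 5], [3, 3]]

For a 2×2 matrix [[a, b], [c, d]], det = ad - bc
det = (4)(3) - (5)(3) = 12 - 15 = -3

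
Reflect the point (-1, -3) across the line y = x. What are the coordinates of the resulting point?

Reflection across line y = x: (-1, -3) → (-3, -1)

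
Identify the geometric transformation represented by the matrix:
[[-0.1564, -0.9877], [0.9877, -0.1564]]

This matrix represents: rotation by 99° counterclockwise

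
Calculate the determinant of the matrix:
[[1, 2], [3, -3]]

For a 2×2 matrix [[a, b], [c, d]], det = ad - bc
det = (1)(-3) - (2)(3) = -3 - 6 = -9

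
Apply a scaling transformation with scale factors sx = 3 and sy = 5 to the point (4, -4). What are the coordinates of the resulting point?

Scaling matrix:
[[3, 0], [0, 5]]
Result: (4 × 3, -4 × 5) = (12, -20)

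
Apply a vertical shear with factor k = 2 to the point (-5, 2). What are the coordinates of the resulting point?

Shear matrix for vertical shear with factor k = 2:
[[1, 0], [2, 1]]
Result: (-5, 2) → (-5, -8)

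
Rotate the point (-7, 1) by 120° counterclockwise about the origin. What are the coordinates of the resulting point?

Rotation matrix for 120°: [[cos 120°, -sin 120°], [sin 120°, cos 120°]] ≈ [[-0.500000, -0.866025], [0.866025, -0.500000]]
[[-0.500000, -0.866025], [0.866025, -0.500000]] × [-7, 1]ᵀ ≈ [2.6340, -6.5622]ᵀ
Result: (2.6340, -6.5622)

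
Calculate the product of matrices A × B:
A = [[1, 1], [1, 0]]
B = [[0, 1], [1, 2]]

Matrix multiplication:
C[0][0] = 1×0 + 1×1 = 1
C[0][1] = 1×1 + 1×2 = 3
C[1][0] = 1×0 + 0×1 = 0
C[1][1] = 1×1 + 0×2 = 1
Result: [[1, 3], [0, 1]]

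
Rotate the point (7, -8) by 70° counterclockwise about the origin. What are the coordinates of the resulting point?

Rotation matrix for 70°: [[cos 70°, -sin 70°], [sin 70°, cos 70°]] ≈ [[0.342020, -0.939693], [0.939693, 0.342020]]
[[0.342020, -0.939693], [0.939693, 0.342020]] × [7, -8]ᵀ ≈ [9.9117, 3.8417]ᵀ
Result: (9.9117, 3.8417)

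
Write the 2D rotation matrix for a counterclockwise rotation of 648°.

Rotation matrix formula: [[cos θ, -sin θ], [sin θ, cos θ]]
For θ = 648°:
cos(648°) = 0.3090
sin(648°) = -0.9511
Result: [[0.3090, 0.9511], [-0.9511, 0.3090]]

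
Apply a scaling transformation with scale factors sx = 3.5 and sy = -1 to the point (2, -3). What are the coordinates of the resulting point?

Scaling matrix:
[[3.50, 0], [0, -1]]
Result: (2 × 3.5, -3 × -1) = (7, 3)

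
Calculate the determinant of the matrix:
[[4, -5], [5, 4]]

For a 2×2 matrix [[a, b], [c, d]], det = ad - bc
det = (4)(4) - (-5)(5) = 16 - -25 = 41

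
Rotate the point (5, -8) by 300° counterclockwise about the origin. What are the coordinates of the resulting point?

Rotation matrix for 300°: [[cos 300°, -sin 300°], [sin 300°, cos 300°]] ≈ [[0.500000, 0.866025], [-0.866025, 0.500000]]
[[0.500000, 0.866025], [-0.866025, 0.500000]] × [5, -8]ᵀ ≈ [-4.4282, -8.3301]ᵀ
Result: (-4.4282, -8.3301)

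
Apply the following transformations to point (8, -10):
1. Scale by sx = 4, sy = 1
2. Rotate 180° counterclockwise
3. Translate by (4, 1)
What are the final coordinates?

Step 1: Scale → (32, -10)
Step 2: Rotate 180° → (-32, 10)
Step 3: Translate → (-28, 11)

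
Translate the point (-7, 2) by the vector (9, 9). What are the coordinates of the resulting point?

Translation by (9, 9) (homogeneous matrix [[1, 0, 9], [0, 1, 9], [0, 0, 1]]):
x' = -7 + 9 = 2
y' = 2 + 9 = 11
Result: (2, 11)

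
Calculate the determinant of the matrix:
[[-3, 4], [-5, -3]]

For a 2×2 matrix [[a, b], [c, d]], det = ad - bc
det = (-3)(-3) - (4)(-5) = 9 - -20 = 29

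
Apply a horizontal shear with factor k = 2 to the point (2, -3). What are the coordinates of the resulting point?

Shear matrix for horizontal shear with factor k = 2:
[[1, 2], [0, 1]]
Result: (2, -3) → (-4, -3)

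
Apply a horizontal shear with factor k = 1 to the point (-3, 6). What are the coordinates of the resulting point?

Shear matrix for horizontal shear with factor k = 1:
[[1, 1], [0, 1]]
Result: (-3, 6) → (3, 6)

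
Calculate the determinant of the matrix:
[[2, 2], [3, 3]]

For a 2×2 matrix [[a, b], [c, d]], det = ad - bc
det = (2)(3) - (2)(3) = 6 - 6 = 0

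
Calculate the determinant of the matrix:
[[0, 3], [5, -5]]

For a 2×2 matrix [[a, b], [c, d]], det = ad - bc
det = (0)(-5) - (3)(5) = 0 - 15 = -15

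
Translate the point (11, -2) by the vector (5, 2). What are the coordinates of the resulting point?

Translation by (5, 2) (homogeneous matrix [[1, 0, 5], [0, 1, 2], [0, 0, 1]]):
x' = 11 + 5 = 16
y' = -2 + 2 = 0
Result: (16, 0)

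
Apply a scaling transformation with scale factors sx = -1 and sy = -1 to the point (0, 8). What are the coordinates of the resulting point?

Scaling matrix:
[[-1, 0], [0, -1]]
Result: (0 × -1, 8 × -1) = (0, -8)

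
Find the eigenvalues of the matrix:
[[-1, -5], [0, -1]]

Characteristic equation: det(A - λI) = 0
λ² - (trace)λ + (det) = 0
trace = -1 + -1 = -2, det = (-1)(-1) - (-5)(0) = 1
λ² - (-2)λ + (1) = 0
λ = (-2 ± √((-2)² - 4·(1))) / 2 = (-2 ± √0) / 2
Solving: λ = -1, -1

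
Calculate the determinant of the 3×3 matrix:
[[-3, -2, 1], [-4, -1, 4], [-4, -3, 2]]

Expansion along first row:
det = -3·det([[-1,4],[-3,2]]) - -2·det([[-4,4],[-4,2]]) + 1·det([[-4,-1],[-4,-3]])
    = -3·(-1·2 - 4·-3) - -2·(-4·2 - 4·-4) + 1·(-4·-3 - -1·-4)
    = -3·10 - -2·8 + 1·8
    = -30 + 16 + 8 = -6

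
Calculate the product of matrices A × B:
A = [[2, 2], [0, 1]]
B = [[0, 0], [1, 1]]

Matrix multiplication:
C[0][0] = 2×0 + 2×1 = 2
C[0][1] = 2×0 + 2×1 = 2
C[1][0] = 0×0 + 1×1 = 1
C[1][1] = 0×0 + 1×1 = 1
Result: [[2, 2], [1, 1]]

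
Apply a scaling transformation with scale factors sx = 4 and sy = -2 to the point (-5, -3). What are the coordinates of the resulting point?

Scaling matrix:
[[4, 0], [0, -2]]
Result: (-5 × 4, -3 × -2) = (-20, 6)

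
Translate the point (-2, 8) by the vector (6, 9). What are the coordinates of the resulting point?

Translation by (6, 9) (homogeneous matrix [[1, 0, 6], [0, 1, 9], [0, 0, 1]]):
x' = -2 + 6 = 4
y' = 8 + 9 = 17
Result: (4, 17)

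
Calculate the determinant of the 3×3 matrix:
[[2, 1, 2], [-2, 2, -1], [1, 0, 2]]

Expansion along first row:
det = 2·det([[2,-1],[0,2]]) - 1·det([[-2,-1],[1,2]]) + 2·det([[-2,2],[1,0]])
    = 2·(2·2 - -1·0) - 1·(-2·2 - -1·1) + 2·(-2·0 - 2·1)
    = 2·4 - 1·-3 + 2·-2
    = 8 + 3 + -4 = 7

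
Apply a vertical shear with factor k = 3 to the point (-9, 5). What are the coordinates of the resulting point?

Shear matrix for vertical shear with factor k = 3:
[[1, 0], [3, 1]]
Result: (-9, 5) → (-9, -22)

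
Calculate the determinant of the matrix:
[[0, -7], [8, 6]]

For a 2×2 matrix [[a, b], [c, d]], det = ad - bc
det = (0)(6) - (-7)(8) = 0 - -56 = 56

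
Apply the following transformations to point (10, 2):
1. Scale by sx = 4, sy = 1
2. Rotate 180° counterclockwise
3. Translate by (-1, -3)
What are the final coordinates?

Step 1: Scale → (40, 2)
Step 2: Rotate 180° → (-40, -2)
Step 3: Translate → (-41, -5)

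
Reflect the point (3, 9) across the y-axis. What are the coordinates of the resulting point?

Reflection across y-axis: (3, 9) → (-3, 9)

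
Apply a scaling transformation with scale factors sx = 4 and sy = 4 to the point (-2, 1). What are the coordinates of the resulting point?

Scaling matrix:
[[4, 0], [0, 4]]
Result: (-2 × 4, 1 × 4) = (-8, 4)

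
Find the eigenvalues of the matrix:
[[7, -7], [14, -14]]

Characteristic equation: det(A - λI) = 0
λ² - (trace)λ + (det) = 0
trace = 7 + -14 = -7, det = (7)(-14) - (-7)(14) = 0
λ² - (-7)λ + (0) = 0
λ = (-7 ± √((-7)² - 4·(0))) / 2 = (-7 ± √49) / 2
Solving: λ = -7, 0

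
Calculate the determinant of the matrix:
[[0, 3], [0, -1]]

For a 2×2 matrix [[a, b], [c, d]], det = ad - bc
det = (0)(-1) - (3)(0) = 0 - 0 = 0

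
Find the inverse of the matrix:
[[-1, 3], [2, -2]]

For [[a,b],[c,d]], inverse = (1/det)·[[d,-b],[-c,a]]
det = (-1)(-2) - (3)(2) = 2 - 6 = -4
Inverse = (1/-4)·[[-2, -3], [-2, -1]]
= [[1/2, 3/4], [1/2, 1/4]]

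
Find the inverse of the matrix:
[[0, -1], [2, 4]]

For [[a,b],[c,d]], inverse = (1/det)·[[d,-b],[-c,a]]
det = (0)(4) - (-1)(2) = 0 - -2 = 2
Inverse = (1/2)·[[4, 1], [-2, 0]]
= [[2, 1/2], [-1, 0]]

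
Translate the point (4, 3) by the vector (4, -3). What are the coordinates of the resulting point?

Translation by (4, -3) (homogeneous matrix [[1, 0, 4], [0, 1, -3], [0, 0, 1]]):
x' = 4 + 4 = 8
y' = 3 + -3 = 0
Result: (8, 0)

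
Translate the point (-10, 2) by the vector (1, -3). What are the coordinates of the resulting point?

Translation by (1, -3) (homogeneous matrix [[1, 0, 1], [0, 1, -3], [0, 0, 1]]):
x' = -10 + 1 = -9
y' = 2 + -3 = -1
Result: (-9, -1)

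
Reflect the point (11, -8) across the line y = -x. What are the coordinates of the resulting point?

Reflection across line y = -x: (11, -8) → (8, -11)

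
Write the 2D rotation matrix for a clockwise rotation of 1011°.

Rotation matrix formula: [[cos θ, -sin θ], [sin θ, cos θ]]
A clockwise rotation by 1011° is equivalent to a counterclockwise rotation by -1011°.
For θ = -1011°:
cos(-1011°) = 0.3584
sin(-1011°) = 0.9336
Result: [[0.3584, -0.9336], [0.9336, 0.3584]]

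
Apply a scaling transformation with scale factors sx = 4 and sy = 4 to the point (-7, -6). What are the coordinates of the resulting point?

Scaling matrix:
[[4, 0], [0, 4]]
Result: (-7 × 4, -6 × 4) = (-28, -24)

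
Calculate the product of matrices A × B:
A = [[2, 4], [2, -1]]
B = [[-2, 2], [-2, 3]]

Matrix multiplication:
C[0][0] = 2×-2 + 4×-2 = -12
C[0][1] = 2×2 + 4×3 = 16
C[1][0] = 2×-2 + -1×-2 = -2
C[1][1] = 2×2 + -1×3 = 1
Result: [[-12, 16], [-2, 1]]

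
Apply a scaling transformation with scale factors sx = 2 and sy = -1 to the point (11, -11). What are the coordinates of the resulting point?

Scaling matrix:
[[2, 0], [0, -1]]
Result: (11 × 2, -11 × -1) = (22, 11)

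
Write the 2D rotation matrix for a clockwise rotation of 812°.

Rotation matrix formula: [[cos θ, -sin θ], [sin θ, cos θ]]
A clockwise rotation by 812° is equivalent to a counterclockwise rotation by -812°.
For θ = -812°:
cos(-812°) = -0.0349
sin(-812°) = -0.9994
Result: [[-0.0349, 0.9994], [-0.9994, -0.0349]]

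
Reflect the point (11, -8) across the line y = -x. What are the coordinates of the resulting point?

Reflection across line y = -x: (11, -8) → (8, -11)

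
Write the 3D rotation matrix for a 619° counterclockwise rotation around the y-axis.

Rotation matrix for counterclockwise 619° around y-axis:
cos(619°) = -0.1908, sin(619°) = -0.9816
Result: [[-0.1908, 0, -0.9816], [0, 1, 0], [0.9816, 0, -0.1908]]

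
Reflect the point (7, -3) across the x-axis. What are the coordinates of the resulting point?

Reflection across x-axis: (7, -3) → (7, 3)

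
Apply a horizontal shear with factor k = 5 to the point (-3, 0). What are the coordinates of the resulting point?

Shear matrix for horizontal shear with factor k = 5:
[[1, 5], [0, 1]]
Result: (-3, 0) → (-3, 0)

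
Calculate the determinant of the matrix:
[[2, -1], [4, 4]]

For a 2×2 matrix [[a, b], [c, d]], det = ad - bc
det = (2)(4) - (-1)(4) = 8 - -4 = 12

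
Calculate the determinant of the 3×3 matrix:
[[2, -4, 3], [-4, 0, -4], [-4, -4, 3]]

Expansion along first row:
det = 2·det([[0,-4],[-4,3]]) - -4·det([[-4,-4],[-4,3]]) + 3·det([[-4,0],[-4,-4]])
    = 2·(0·3 - -4·-4) - -4·(-4·3 - -4·-4) + 3·(-4·-4 - 0·-4)
    = 2·-16 - -4·-28 + 3·16
    = -32 + -112 + 48 = -96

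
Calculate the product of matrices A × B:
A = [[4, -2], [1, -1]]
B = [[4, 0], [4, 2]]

Matrix multiplication:
C[0][0] = 4×4 + -2×4 = 8
C[0][1] = 4×0 + -2×2 = -4
C[1][0] = 1×4 + -1×4 = 0
C[1][1] = 1×0 + -1×2 = -2
Result: [[8, -4], [0, -2]]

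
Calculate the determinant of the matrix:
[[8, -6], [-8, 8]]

For a 2×2 matrix [[a, b], [c, d]], det = ad - bc
det = (8)(8) - (-6)(-8) = 64 - 48 = 16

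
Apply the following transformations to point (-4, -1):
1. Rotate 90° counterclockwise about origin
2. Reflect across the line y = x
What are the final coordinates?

Step 1: Rotate 90° → (1, -4)
Step 2: Reflect across line y = x → (-4, 1)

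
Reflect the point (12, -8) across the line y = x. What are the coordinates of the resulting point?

Reflection across line y = x: (12, -8) → (-8, 12)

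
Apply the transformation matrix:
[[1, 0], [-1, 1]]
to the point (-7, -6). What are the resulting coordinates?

Matrix multiplication:
[[1, 0], [-1, 1]] × [-7, -6]ᵀ
= [(1)(-7) + (0)(-6), (-1)(-7) + (1)(-6)]ᵀ
= [-7, 1]ᵀ
Result: (-7, 1)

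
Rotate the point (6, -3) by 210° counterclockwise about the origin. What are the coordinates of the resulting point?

Rotation matrix for 210°: [[cos 210°, -sin 210°], [sin 210°, cos 210°]] ≈ [[-0.866025, 0.500000], [-0.500000, -0.866025]]
[[-0.866025, 0.500000], [-0.500000, -0.866025]] × [6, -3]ᵀ ≈ [-6.6962, -0.4019]ᵀ
Result: (-6.6962, -0.4019)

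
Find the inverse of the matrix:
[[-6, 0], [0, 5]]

For [[a,b],[c,d]], inverse = (1/det)·[[d,-b],[-c,a]]
det = (-6)(5) - (0)(0) = -30 - 0 = -30
Inverse = (1/-30)·[[5, 0], [0, -6]]
= [[-1/6, 0], [0, 1/5]]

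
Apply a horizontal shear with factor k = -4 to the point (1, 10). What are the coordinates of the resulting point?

Shear matrix for horizontal shear with factor k = -4:
[[1, -4], [0, 1]]
Result: (1, 10) → (-39, 10)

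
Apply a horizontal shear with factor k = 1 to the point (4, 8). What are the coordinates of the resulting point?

Shear matrix for horizontal shear with factor k = 1:
[[1, 1], [0, 1]]
Result: (4, 8) → (12, 8)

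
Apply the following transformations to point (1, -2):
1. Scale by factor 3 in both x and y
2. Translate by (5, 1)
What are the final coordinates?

Step 1: Scale (1, -2) by 3 → (3, -6)
Step 2: Translate by (5, 1) → (8, -5)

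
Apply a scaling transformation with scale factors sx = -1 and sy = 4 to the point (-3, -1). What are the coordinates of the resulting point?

Scaling matrix:
[[-1, 0], [0, 4]]
Result: (-3 × -1, -1 × 4) = (3, -4)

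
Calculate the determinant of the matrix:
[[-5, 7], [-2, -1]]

For a 2×2 matrix [[a, b], [c, d]], det = ad - bc
det = (-5)(-1) - (7)(-2) = 5 - -14 = 19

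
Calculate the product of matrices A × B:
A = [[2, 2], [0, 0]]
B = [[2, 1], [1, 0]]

Matrix multiplication:
C[0][0] = 2×2 + 2×1 = 6
C[0][1] = 2×1 + 2×0 = 2
C[1][0] = 0×2 + 0×1 = 0
C[1][1] = 0×1 + 0×0 = 0
Result: [[6, 2], [0, 0]]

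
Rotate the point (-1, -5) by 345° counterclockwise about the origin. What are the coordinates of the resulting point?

Rotation matrix for 345°: [[cos 345°, -sin 345°], [sin 345°, cos 345°]] ≈ [[0.965926, 0.258819], [-0.258819, 0.965926]]
[[0.965926, 0.258819], [-0.258819, 0.965926]] × [-1, -5]ᵀ ≈ [-2.2600, -4.5708]ᵀ
Result: (-2.2600, -4.5708)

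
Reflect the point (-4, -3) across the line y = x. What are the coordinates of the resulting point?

Reflection across line y = x: (-4, -3) → (-3, -4)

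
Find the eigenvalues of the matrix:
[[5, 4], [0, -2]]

Characteristic equation: det(A - λI) = 0
λ² - (trace)λ + (det) = 0
trace = 5 + -2 = 3, det = (5)(-2) - (4)(0) = -10
λ² - (3)λ + (-10) = 0
λ = (3 ± √((3)² - 4·(-10))) / 2 = (3 ± √49) / 2
Solving: λ = -2, 5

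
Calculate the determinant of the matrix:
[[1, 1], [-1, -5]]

For a 2×2 matrix [[a, b], [c, d]], det = ad - bc
det = (1)(-5) - (1)(-1) = -5 - -1 = -4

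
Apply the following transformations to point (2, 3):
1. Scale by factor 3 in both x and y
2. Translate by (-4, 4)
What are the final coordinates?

Step 1: Scale (2, 3) by 3 → (6, 9)
Step 2: Translate by (-4, 4) → (2, 13)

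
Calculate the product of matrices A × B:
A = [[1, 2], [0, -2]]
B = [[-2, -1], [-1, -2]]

Matrix multiplication:
C[0][0] = 1×-2 + 2×-1 = -4
C[0][1] = 1×-1 + 2×-2 = -5
C[1][0] = 0×-2 + -2×-1 = 2
C[1][1] = 0×-1 + -2×-2 = 4
Result: [[-4, -5], [2, 4]]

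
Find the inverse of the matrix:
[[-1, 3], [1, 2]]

For [[a,b],[c,d]], inverse = (1/det)·[[d,-b],[-c,a]]
det = (-1)(2) - (3)(1) = -2 - 3 = -5
Inverse = (1/-5)·[[2, -3], [-1, -1]]
= [[-2/5, 3/5], [1/5, 1/5]]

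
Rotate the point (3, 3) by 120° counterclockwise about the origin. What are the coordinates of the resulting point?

Rotation matrix for 120°: [[cos 120°, -sin 120°], [sin 120°, cos 120°]] ≈ [[-0.500000, -0.866025], [0.866025, -0.500000]]
[[-0.500000, -0.866025], [0.866025, -0.500000]] × [3, 3]ᵀ ≈ [-4.0981, 1.0981]ᵀ
Result: (-4.0981, 1.0981)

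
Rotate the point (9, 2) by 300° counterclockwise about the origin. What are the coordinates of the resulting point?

Rotation matrix for 300°: [[cos 300°, -sin 300°], [sin 300°, cos 300°]] ≈ [[0.500000, 0.866025], [-0.866025, 0.500000]]
[[0.500000, 0.866025], [-0.866025, 0.500000]] × [9, 2]ᵀ ≈ [6.2321, -6.7942]ᵀ
Result: (6.2321, -6.7942)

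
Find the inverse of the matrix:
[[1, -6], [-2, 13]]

For [[a,b],[c,d]], inverse = (1/det)·[[d,-b],[-c,a]]
det = (1)(13) - (-6)(-2) = 13 - 12 = 1
Inverse = [[13, 6], [2, 1]]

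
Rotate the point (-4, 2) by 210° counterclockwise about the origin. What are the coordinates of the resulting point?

Rotation matrix for 210°: [[cos 210°, -sin 210°], [sin 210°, cos 210°]] ≈ [[-0.866025, 0.500000], [-0.500000, -0.866025]]
[[-0.866025, 0.500000], [-0.500000, -0.866025]] × [-4, 2]ᵀ ≈ [4.4641, 0.2679]ᵀ
Result: (4.4641, 0.2679)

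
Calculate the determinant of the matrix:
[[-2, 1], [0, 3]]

For a 2×2 matrix [[a, b], [c, d]], det = ad - bc
det = (-2)(3) - (1)(0) = -6 - 0 = -6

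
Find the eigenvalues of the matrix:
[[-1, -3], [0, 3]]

Characteristic equation: det(A - λI) = 0
λ² - (trace)λ + (det) = 0
trace = -1 + 3 = 2, det = (-1)(3) - (-3)(0) = -3
λ² - (2)λ + (-3) = 0
λ = (2 ± √((2)² - 4·(-3))) / 2 = (2 ± √16) / 2
Solving: λ = -1, 3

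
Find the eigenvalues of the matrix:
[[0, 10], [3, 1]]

Characteristic equation: det(A - λI) = 0
λ² - (trace)λ + (det) = 0
trace = 0 + 1 = 1, det = (0)(1) - (10)(3) = -30
λ² - (1)λ + (-30) = 0
λ = (1 ± √((1)² - 4·(-30))) / 2 = (1 ± √121) / 2
Solving: λ = -5, 6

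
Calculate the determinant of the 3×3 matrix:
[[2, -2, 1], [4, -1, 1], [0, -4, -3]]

Expansion along first row:
det = 2·det([[-1,1],[-4,-3]]) - -2·det([[4,1],[0,-3]]) + 1·det([[4,-1],[0,-4]])
    = 2·(-1·-3 - 1·-4) - -2·(4·-3 - 1·0) + 1·(4·-4 - -1·0)
    = 2·7 - -2·-12 + 1·-16
    = 14 + -24 + -16 = -26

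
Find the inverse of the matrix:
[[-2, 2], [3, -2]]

For [[a,b],[c,d]], inverse = (1/det)·[[d,-b],[-c,a]]
det = (-2)(-2) - (2)(3) = 4 - 6 = -2
Inverse = (1/-2)·[[-2, -2], [-3, -2]]
= [[1, 1], [3/2, 1]]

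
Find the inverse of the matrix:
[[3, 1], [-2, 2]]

For [[a,b],[c,d]], inverse = (1/det)·[[d,-b],[-c,a]]
det = (3)(2) - (1)(-2) = 6 - -2 = 8
Inverse = (1/8)·[[2, -1], [2, 3]]
= [[1/4, -1/8], [1/4, 3/8]]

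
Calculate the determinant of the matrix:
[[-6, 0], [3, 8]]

For a 2×2 matrix [[a, b], [c, d]], det = ad - bc
det = (-6)(8) - (0)(3) = -48 - 0 = -48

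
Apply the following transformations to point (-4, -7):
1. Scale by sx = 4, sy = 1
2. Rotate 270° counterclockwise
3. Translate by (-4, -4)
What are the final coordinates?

Step 1: Scale → (-16, -7)
Step 2: Rotate 270° → (-7, 16)
Step 3: Translate → (-11, 12)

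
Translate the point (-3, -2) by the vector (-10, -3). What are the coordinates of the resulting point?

Translation by (-10, -3) (homogeneous matrix [[1, 0, -10], [0, 1, -3], [0, 0, 1]]):
x' = -3 + -10 = -13
y' = -2 + -3 = -5
Result: (-13, -5)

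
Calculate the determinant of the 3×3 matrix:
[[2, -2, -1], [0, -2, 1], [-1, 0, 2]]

Expansion along first row:
det = 2·det([[-2,1],[0,2]]) - -2·det([[0,1],[-1,2]]) + -1·det([[0,-2],[-1,0]])
    = 2·(-2·2 - 1·0) - -2·(0·2 - 1·-1) + -1·(0·0 - -2·-1)
    = 2·-4 - -2·1 + -1·-2
    = -8 + 2 + 2 = -4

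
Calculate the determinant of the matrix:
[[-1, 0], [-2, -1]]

For a 2×2 matrix [[a, b], [c, d]], det = ad - bc
det = (-1)(-1) - (0)(-2) = 1 - 0 = 1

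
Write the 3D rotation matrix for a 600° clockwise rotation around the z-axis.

Rotation matrix for clockwise 600° around z-axis:
A clockwise rotation by 600° is a counterclockwise rotation by -600°.
cos(-600°) = -1/2, sin(-600°) = √3/2
Result: [[-1/2, -√3/2, 0], [√3/2, -1/2, 0], [0, 0, 1]]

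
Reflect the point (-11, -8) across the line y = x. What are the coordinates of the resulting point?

Reflection across line y = x: (-11, -8) → (-8, -11)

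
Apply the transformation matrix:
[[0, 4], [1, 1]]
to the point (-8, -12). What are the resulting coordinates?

Matrix multiplication:
[[0, 4], [1, 1]] × [-8, -12]ᵀ
= [(0)(-8) + (4)(-12), (1)(-8) + (1)(-12)]ᵀ
= [-48, -20]ᵀ
Result: (-48, -20)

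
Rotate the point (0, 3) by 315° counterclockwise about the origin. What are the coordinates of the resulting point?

Rotation matrix for 315°: [[cos 315°, -sin 315°], [sin 315°, cos 315°]] ≈ [[0.707107, 0.707107], [-0.707107, 0.707107]]
[[0.707107, 0.707107], [-0.707107, 0.707107]] × [0, 3]ᵀ ≈ [2.1213, 2.1213]ᵀ
Result: (2.1213, 2.1213)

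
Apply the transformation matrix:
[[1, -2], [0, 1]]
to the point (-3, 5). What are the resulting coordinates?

Matrix multiplication:
[[1, -2], [0, 1]] × [-3, 5]ᵀ
= [(1)(-3) + (-2)(5), (0)(-3) + (1)(5)]ᵀ
= [-13, 5]ᵀ
Result: (-13, 5)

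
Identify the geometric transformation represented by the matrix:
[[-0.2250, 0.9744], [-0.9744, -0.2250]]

This matrix represents: rotation by 257° counterclockwise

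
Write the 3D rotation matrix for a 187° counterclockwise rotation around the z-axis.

Rotation matrix for counterclockwise 187° around z-axis:
cos(187°) = -0.9925, sin(187°) = -0.1219
Result: [[-0.9925, 0.1219, 0], [-0.1219, -0.9925, 0], [0, 0, 1]]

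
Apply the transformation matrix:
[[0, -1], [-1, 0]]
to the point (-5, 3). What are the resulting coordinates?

Matrix multiplication:
[[0, -1], [-1, 0]] × [-5, 3]ᵀ
= [(0)(-5) + (-1)(3), (-1)(-5) + (0)(3)]ᵀ
= [-3, 5]ᵀ
Result: (-3, 5)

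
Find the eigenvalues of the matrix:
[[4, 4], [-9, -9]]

Characteristic equation: det(A - λI) = 0
λ² - (trace)λ + (det) = 0
trace = 4 + -9 = -5, det = (4)(-9) - (4)(-9) = 0
λ² - (-5)λ + (0) = 0
λ = (-5 ± √((-5)² - 4·(0))) / 2 = (-5 ± √25) / 2
Solving: λ = -5, 0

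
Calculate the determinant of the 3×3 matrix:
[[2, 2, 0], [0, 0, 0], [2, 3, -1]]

Expansion along first row:
det = 2·det([[0,0],[3,-1]]) - 2·det([[0,0],[2,-1]]) + 0·det([[0,0],[2,3]])
    = 2·(0·-1 - 0·3) - 2·(0·-1 - 0·2) + 0·(0·3 - 0·2)
    = 2·0 - 2·0 + 0·0
    = 0 + 0 + 0 = 0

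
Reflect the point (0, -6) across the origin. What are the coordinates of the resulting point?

Reflection across origin: (0, -6) → (0, 6)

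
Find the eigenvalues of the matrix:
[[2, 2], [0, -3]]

Characteristic equation: det(A - λI) = 0
λ² - (trace)λ + (det) = 0
trace = 2 + -3 = -1, det = (2)(-3) - (2)(0) = -6
λ² - (-1)λ + (-6) = 0
λ = (-1 ± √((-1)² - 4·(-6))) / 2 = (-1 ± √25) / 2
Solving: λ = -3, 2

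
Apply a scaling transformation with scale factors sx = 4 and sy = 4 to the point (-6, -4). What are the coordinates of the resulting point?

Scaling matrix:
[[4, 0], [0, 4]]
Result: (-6 × 4, -4 × 4) = (-24, -16)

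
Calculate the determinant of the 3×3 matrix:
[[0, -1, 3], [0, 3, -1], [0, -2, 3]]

Expansion along first row:
det = 0·det([[3,-1],[-2,3]]) - -1·det([[0,-1],[0,3]]) + 3·det([[0,3],[0,-2]])
    = 0·(3·3 - -1·-2) - -1·(0·3 - -1·0) + 3·(0·-2 - 3·0)
    = 0·7 - -1·0 + 3·0
    = 0 + 0 + 0 = 0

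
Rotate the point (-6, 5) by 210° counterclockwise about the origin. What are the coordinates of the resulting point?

Rotation matrix for 210°: [[cos 210°, -sin 210°], [sin 210°, cos 210°]] ≈ [[-0.866025, 0.500000], [-0.500000, -0.866025]]
[[-0.866025, 0.500000], [-0.500000, -0.866025]] × [-6, 5]ᵀ ≈ [7.6962, -1.3301]ᵀ
Result: (7.6962, -1.3301)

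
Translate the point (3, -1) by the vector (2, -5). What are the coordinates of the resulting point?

Translation by (2, -5) (homogeneous matrix [[1, 0, 2], [0, 1, -5], [0, 0, 1]]):
x' = 3 + 2 = 5
y' = -1 + -5 = -6
Result: (5, -6)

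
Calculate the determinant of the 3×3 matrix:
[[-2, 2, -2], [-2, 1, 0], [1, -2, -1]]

Expansion along first row:
det = -2·det([[1,0],[-2,-1]]) - 2·det([[-2,0],[1,-1]]) + -2·det([[-2,1],[1,-2]])
    = -2·(1·-1 - 0·-2) - 2·(-2·-1 - 0·1) + -2·(-2·-2 - 1·1)
    = -2·-1 - 2·2 + -2·3
    = 2 + -4 + -6 = -8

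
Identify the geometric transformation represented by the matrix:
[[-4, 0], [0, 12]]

This matrix represents: non-uniform scaling by sx = -4, sy = 12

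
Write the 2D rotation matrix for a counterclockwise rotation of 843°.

Rotation matrix formula: [[cos θ, -sin θ], [sin θ, cos θ]]
For θ = 843°:
cos(843°) = -0.5446
sin(843°) = 0.8387
Result: [[-0.5446, -0.8387], [0.8387, -0.5446]]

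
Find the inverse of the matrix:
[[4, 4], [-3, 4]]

For [[a,b],[c,d]], inverse = (1/det)·[[d,-b],[-c,a]]
det = (4)(4) - (4)(-3) = 16 - -12 = 28
Inverse = (1/28)·[[4, -4], [3, 4]]
= [[1/7, -1/7], [3/28, 1/7]]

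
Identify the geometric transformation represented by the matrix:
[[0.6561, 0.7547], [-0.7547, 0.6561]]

This matrix represents: rotation by 311° counterclockwise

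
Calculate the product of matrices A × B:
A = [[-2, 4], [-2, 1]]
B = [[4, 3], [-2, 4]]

Matrix multiplication:
C[0][0] = -2×4 + 4×-2 = -16
C[0][1] = -2×3 + 4×4 = 10
C[1][0] = -2×4 + 1×-2 = -10
C[1][1] = -2×3 + 1×4 = -2
Result: [[-16, 10], [-10, -2]]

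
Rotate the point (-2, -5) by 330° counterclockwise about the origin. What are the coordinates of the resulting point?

Rotation matrix for 330°: [[cos 330°, -sin 330°], [sin 330°, cos 330°]] ≈ [[0.866025, 0.500000], [-0.500000, 0.866025]]
[[0.866025, 0.500000], [-0.500000, 0.866025]] × [-2, -5]ᵀ ≈ [-4.2321, -3.3301]ᵀ
Result: (-4.2321, -3.3301)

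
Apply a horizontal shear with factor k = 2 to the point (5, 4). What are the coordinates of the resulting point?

Shear matrix for horizontal shear with factor k = 2:
[[1, 2], [0, 1]]
Result: (5, 4) → (13, 4)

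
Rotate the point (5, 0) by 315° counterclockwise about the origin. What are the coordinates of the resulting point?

Rotation matrix for 315°: [[cos 315°, -sin 315°], [sin 315°, cos 315°]] ≈ [[0.707107, 0.707107], [-0.707107, 0.707107]]
[[0.707107, 0.707107], [-0.707107, 0.707107]] × [5, 0]ᵀ ≈ [3.5355, -3.5355]ᵀ
Result: (3.5355, -3.5355)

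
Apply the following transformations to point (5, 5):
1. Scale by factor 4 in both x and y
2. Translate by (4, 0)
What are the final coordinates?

Step 1: Scale (5, 5) by 4 → (20, 20)
Step 2: Translate by (4, 0) → (24, 20)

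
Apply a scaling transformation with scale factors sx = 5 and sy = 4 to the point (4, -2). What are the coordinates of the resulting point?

Scaling matrix:
[[5, 0], [0, 4]]
Result: (4 × 5, -2 × 4) = (20, -8)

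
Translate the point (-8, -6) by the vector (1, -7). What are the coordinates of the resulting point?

Translation by (1, -7) (homogeneous matrix [[1, 0, 1], [0, 1, -7], [0, 0, 1]]):
x' = -8 + 1 = -7
y' = -6 + -7 = -13
Result: (-7, -13)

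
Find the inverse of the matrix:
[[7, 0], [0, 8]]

For [[a,b],[c,d]], inverse = (1/det)·[[d,-b],[-c,a]]
det = (7)(8) - (0)(0) = 56 - 0 = 56
Inverse = (1/56)·[[8, 0], [0, 7]]
= [[1/7, 0], [0, 1/8]]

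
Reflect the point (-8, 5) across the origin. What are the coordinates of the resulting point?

Reflection across origin: (-8, 5) → (8, -5)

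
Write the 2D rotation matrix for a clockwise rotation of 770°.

Rotation matrix formula: [[cos θ, -sin θ], [sin θ, cos θ]]
A clockwise rotation by 770° is equivalent to a counterclockwise rotation by -770°.
For θ = -770°:
cos(-770°) = 0.6428
sin(-770°) = -0.7660
Result: [[0.6428, 0.7660], [-0.7660, 0.6428]]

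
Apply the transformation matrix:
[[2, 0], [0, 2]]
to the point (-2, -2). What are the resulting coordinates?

Matrix multiplication:
[[2, 0], [0, 2]] × [-2, -2]ᵀ
= [(2)(-2) + (0)(-2), (0)(-2) + (2)(-2)]ᵀ
= [-4, -4]ᵀ
Result: (-4, -4)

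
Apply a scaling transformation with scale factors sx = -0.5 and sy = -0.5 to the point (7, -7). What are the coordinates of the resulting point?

Scaling matrix:
[[-0.50, 0], [0, -0.50]]
Result: (7 × -0.5, -7 × -0.5) = (-3.5, 3.5)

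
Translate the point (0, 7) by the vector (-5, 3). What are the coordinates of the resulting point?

Translation by (-5, 3) (homogeneous matrix [[1, 0, -5], [0, 1, 3], [0, 0, 1]]):
x' = 0 + -5 = -5
y' = 7 + 3 = 10
Result: (-5, 10)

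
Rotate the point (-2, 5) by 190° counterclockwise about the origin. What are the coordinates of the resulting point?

Rotation matrix for 190°: [[cos 190°, -sin 190°], [sin 190°, cos 190°]] ≈ [[-0.984808, 0.173648], [-0.173648, -0.984808]]
[[-0.984808, 0.173648], [-0.173648, -0.984808]] × [-2, 5]ᵀ ≈ [2.8379, -4.5767]ᵀ
Result: (2.8379, -4.5767)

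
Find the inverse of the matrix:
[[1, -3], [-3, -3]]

For [[a,b],[c,d]], inverse = (1/det)·[[d,-b],[-c,a]]
det = (1)(-3) - (-3)(-3) = -3 - 9 = -12
Inverse = (1/-12)·[[-3, 3], [3, 1]]
= [[1/4, -1/4], [-1/4, -1/12]]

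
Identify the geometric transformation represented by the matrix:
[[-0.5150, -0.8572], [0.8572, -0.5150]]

This matrix represents: rotation by 121° counterclockwise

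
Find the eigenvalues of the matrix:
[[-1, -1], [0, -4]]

Characteristic equation: det(A - λI) = 0
λ² - (trace)λ + (det) = 0
trace = -1 + -4 = -5, det = (-1)(-4) - (-1)(0) = 4
λ² - (-5)λ + (4) = 0
λ = (-5 ± √((-5)² - 4·(4))) / 2 = (-5 ± √9) / 2
Solving: λ = -4, -1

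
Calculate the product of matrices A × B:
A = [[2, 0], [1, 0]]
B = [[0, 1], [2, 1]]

Matrix multiplication:
C[0][0] = 2×0 + 0×2 = 0
C[0][1] = 2×1 + 0×1 = 2
C[1][0] = 1×0 + 0×2 = 0
C[1][1] = 1×1 + 0×1 = 1
Result: [[0, 2], [0, 1]]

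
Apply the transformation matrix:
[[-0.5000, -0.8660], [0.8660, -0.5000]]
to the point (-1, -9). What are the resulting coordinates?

Matrix multiplication:
[[-0.5000, -0.8660], [0.8660, -0.5000]] × [-1, -9]ᵀ
= [(-0.5000)(-1) + (-0.8660)(-9), (0.8660)(-1) + (-0.5000)(-9)]ᵀ
= [8.2940, 3.6340]ᵀ
Result: (8.2940, 3.6340)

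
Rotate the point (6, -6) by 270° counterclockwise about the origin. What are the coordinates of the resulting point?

Rotation matrix for 270°: [[cos 270°, -sin 270°], [sin 270°, cos 270°]] = [[0, 1], [-1, 0]]
[[0, 1], [-1, 0]] × [6, -6]ᵀ = [-6, -6]ᵀ
Result: (-6, -6)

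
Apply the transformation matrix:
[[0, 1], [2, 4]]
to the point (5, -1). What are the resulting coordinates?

Matrix multiplication:
[[0, 1], [2, 4]] × [5, -1]ᵀ
= [(0)(5) + (1)(-1), (2)(5) + (4)(-1)]ᵀ
= [-1, 6]ᵀ
Result: (-1, 6)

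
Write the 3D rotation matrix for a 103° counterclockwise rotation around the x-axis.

Rotation matrix for counterclockwise 103° around x-axis:
cos(103°) = -0.2250, sin(103°) = 0.9744
Result: [[1, 0, 0], [0, -0.2250, -0.9744], [0, 0.9744, -0.2250]]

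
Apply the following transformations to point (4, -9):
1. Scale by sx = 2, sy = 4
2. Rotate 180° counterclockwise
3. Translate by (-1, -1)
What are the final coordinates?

Step 1: Scale → (8, -36)
Step 2: Rotate 180° → (-8, 36)
Step 3: Translate → (-9, 35)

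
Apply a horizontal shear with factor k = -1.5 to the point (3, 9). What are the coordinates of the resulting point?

Shear matrix for horizontal shear with factor k = -1.5:
[[1, -1.50], [0, 1]]
Result: (3, 9) → (-10.5, 9)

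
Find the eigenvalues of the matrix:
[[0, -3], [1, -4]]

Characteristic equation: det(A - λI) = 0
λ² - (trace)λ + (det) = 0
trace = 0 + -4 = -4, det = (0)(-4) - (-3)(1) = 3
λ² - (-4)λ + (3) = 0
λ = (-4 ± √((-4)² - 4·(3))) / 2 = (-4 ± √4) / 2
Solving: λ = -3, -1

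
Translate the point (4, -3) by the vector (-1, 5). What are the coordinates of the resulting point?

Translation by (-1, 5) (homogeneous matrix [[1, 0, -1], [0, 1, 5], [0, 0, 1]]):
x' = 4 + -1 = 3
y' = -3 + 5 = 2
Result: (3, 2)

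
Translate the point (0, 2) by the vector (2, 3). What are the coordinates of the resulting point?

Translation by (2, 3) (homogeneous matrix [[1, 0, 2], [0, 1, 3], [0, 0, 1]]):
x' = 0 + 2 = 2
y' = 2 + 3 = 5
Result: (2, 5)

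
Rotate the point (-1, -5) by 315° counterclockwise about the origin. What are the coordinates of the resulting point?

Rotation matrix for 315°: [[cos 315°, -sin 315°], [sin 315°, cos 315°]] ≈ [[0.707107, 0.707107], [-0.707107, 0.707107]]
[[0.707107, 0.707107], [-0.707107, 0.707107]] × [-1, -5]ᵀ ≈ [-4.2426, -2.8284]ᵀ
Result: (-4.2426, -2.8284)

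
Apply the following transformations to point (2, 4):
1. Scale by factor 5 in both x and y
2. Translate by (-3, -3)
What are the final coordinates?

Step 1: Scale (2, 4) by 5 → (10, 20)
Step 2: Translate by (-3, -3) → (7, 17)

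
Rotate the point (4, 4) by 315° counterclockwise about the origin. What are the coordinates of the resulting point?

Rotation matrix for 315°: [[cos 315°, -sin 315°], [sin 315°, cos 315°]] ≈ [[0.707107, 0.707107], [-0.707107, 0.707107]]
[[0.707107, 0.707107], [-0.707107, 0.707107]] × [4, 4]ᵀ ≈ [5.6569, 0]ᵀ
Result: (5.6569, 0)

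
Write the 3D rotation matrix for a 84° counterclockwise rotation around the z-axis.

Rotation matrix for counterclockwise 84° around z-axis:
cos(84°) = 0.1045, sin(84°) = 0.9945
Result: [[0.1045, -0.9945, 0], [0.9945, 0.1045, 0], [0, 0, 1]]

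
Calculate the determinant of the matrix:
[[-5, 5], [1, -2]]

For a 2×2 matrix [[a, b], [c, d]], det = ad - bc
det = (-5)(-2) - (5)(1) = 10 - 5 = 5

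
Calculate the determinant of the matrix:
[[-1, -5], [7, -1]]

For a 2×2 matrix [[a, b], [c, d]], det = ad - bc
det = (-1)(-1) - (-5)(7) = 1 - -35 = 36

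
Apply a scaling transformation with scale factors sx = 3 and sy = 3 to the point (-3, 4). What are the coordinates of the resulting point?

Scaling matrix:
[[3, 0], [0, 3]]
Result: (-3 × 3, 4 × 3) = (-9, 12)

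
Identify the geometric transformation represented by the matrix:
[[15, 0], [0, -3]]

This matrix represents: non-uniform scaling by sx = 15, sy = -3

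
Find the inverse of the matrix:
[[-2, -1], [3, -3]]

For [[a,b],[c,d]], inverse = (1/det)·[[d,-b],[-c,a]]
det = (-2)(-3) - (-1)(3) = 6 - -3 = 9
Inverse = (1/9)·[[-3, 1], [-3, -2]]
= [[-1/3, 1/9], [-1/3, -2/9]]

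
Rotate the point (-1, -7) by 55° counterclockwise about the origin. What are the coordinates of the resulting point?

Rotation matrix for 55°: [[cos 55°, -sin 55°], [sin 55°, cos 55°]] ≈ [[0.573576, -0.819152], [0.819152, 0.573576]]
[[0.573576, -0.819152], [0.819152, 0.573576]] × [-1, -7]ᵀ ≈ [5.1605, -4.8342]ᵀ
Result: (5.1605, -4.8342)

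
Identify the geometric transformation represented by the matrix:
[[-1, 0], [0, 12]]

This matrix represents: non-uniform scaling by sx = -1, sy = 12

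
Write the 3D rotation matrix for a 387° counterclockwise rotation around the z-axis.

Rotation matrix for counterclockwise 387° around z-axis:
cos(387°) = 0.8910, sin(387°) = 0.4540
Result: [[0.8910, -0.4540, 0], [0.4540, 0.8910, 0], [0, 0, 1]]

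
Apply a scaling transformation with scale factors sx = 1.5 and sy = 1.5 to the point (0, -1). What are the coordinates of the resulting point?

Scaling matrix:
[[1.50, 0], [0, 1.50]]
Result: (0 × 1.5, -1 × 1.5) = (0, -1.5)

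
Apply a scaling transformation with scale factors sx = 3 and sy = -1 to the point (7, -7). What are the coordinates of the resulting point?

Scaling matrix:
[[3, 0], [0, -1]]
Result: (7 × 3, -7 × -1) = (21, 7)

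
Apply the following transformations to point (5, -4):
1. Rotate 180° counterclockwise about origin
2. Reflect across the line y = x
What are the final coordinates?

Step 1: Rotate 180° → (-5, 4)
Step 2: Reflect across line y = x → (4, -5)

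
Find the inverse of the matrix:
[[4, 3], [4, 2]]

For [[a,b],[c,d]], inverse = (1/det)·[[d,-b],[-c,a]]
det = (4)(2) - (3)(4) = 8 - 12 = -4
Inverse = (1/-4)·[[2, -3], [-4, 4]]
= [[-1/2, 3/4], [1, -1]]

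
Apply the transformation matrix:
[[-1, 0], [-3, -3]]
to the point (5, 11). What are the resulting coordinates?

Matrix multiplication:
[[-1, 0], [-3, -3]] × [5, 11]ᵀ
= [(-1)(5) + (0)(11), (-3)(5) + (-3)(11)]ᵀ
= [-5, -48]ᵀ
Result: (-5, -48)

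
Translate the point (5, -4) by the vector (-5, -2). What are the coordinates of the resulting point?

Translation by (-5, -2) (homogeneous matrix [[1, 0, -5], [0, 1, -2], [0, 0, 1]]):
x' = 5 + -5 = 0
y' = -4 + -2 = -6
Result: (0, -6)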